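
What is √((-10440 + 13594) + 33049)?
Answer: √36203 ≈ 190.27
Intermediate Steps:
√((-10440 + 13594) + 33049) = √(3154 + 33049) = √36203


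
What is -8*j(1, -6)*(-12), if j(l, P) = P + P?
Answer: -1152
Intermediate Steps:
j(l, P) = 2*P
-8*j(1, -6)*(-12) = -16*(-6)*(-12) = -8*(-12)*(-12) = 96*(-12) = -1152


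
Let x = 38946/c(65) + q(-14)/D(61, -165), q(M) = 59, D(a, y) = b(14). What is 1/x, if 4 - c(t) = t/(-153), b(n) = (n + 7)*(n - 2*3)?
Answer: 113736/1001107927 ≈ 0.00011361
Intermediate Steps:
b(n) = (-6 + n)*(7 + n) (b(n) = (7 + n)*(n - 6) = (7 + n)*(-6 + n) = (-6 + n)*(7 + n))
D(a, y) = 168 (D(a, y) = -42 + 14 + 14**2 = -42 + 14 + 196 = 168)
c(t) = 4 + t/153 (c(t) = 4 - t/(-153) = 4 - t*(-1)/153 = 4 - (-1)*t/153 = 4 + t/153)
x = 1001107927/113736 (x = 38946/(4 + (1/153)*65) + 59/168 = 38946/(4 + 65/153) + 59*(1/168) = 38946/(677/153) + 59/168 = 38946*(153/677) + 59/168 = 5958738/677 + 59/168 = 1001107927/113736 ≈ 8802.0)
1/x = 1/(1001107927/113736) = 113736/1001107927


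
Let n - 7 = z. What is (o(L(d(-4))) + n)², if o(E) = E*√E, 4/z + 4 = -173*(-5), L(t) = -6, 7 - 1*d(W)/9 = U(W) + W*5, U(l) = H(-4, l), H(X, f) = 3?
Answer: (6031 - 5166*I*√6)²/741321 ≈ -166.94 - 205.89*I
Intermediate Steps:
U(l) = 3
d(W) = 36 - 45*W (d(W) = 63 - 9*(3 + W*5) = 63 - 9*(3 + 5*W) = 63 + (-27 - 45*W) = 36 - 45*W)
z = 4/861 (z = 4/(-4 - 173*(-5)) = 4/(-4 + 865) = 4/861 ≈ 0.0046458)
n = 6031/861 (n = 7 + 4/861 = 6031/861 ≈ 7.0046)
o(E) = E^(3/2)
(o(L(d(-4))) + n)² = ((-6)^(3/2) + 6031/861)² = (-6*I*√6 + 6031/861)² = (6031/861 - 6*I*√6)²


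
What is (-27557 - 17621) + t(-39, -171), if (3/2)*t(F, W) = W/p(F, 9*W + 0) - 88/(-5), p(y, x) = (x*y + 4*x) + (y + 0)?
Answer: -6077798959/134565 ≈ -45166.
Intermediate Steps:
p(y, x) = y + 4*x + x*y (p(y, x) = (4*x + x*y) + y = y + 4*x + x*y)
t(F, W) = 176/15 + 2*W/(3*(F + 36*W + 9*F*W)) (t(F, W) = 2*(W/(F + 4*(9*W + 0) + (9*W + 0)*F) - 88/(-5))/3 = 2*(W/(F + 4*(9*W) + (9*W)*F) - 88*(-⅕))/3 = 2*(W/(F + 36*W + 9*F*W) + 88/5)/3 = 2*(88/5 + W/(F + 36*W + 9*F*W))/3 = 176/15 + 2*W/(3*(F + 36*W + 9*F*W)))
(-27557 - 17621) + t(-39, -171) = (-27557 - 17621) + 2*(88*(-39) + 3173*(-171) + 792*(-39)*(-171))/(15*(-39 + 36*(-171) + 9*(-39)*(-171))) = -45178 + 2*(-3432 - 542583 + 5281848)/(15*(-39 - 6156 + 60021)) = -45178 + (2/15)*4735833/53826 = -45178 + (2/15)*(1/53826)*4735833 = -45178 + 1578611/134565 = -6077798959/134565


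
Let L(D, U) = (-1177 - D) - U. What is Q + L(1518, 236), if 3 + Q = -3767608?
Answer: -3770542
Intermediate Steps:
L(D, U) = -1177 - D - U
Q = -3767611 (Q = -3 - 3767608 = -3767611)
Q + L(1518, 236) = -3767611 + (-1177 - 1*1518 - 1*236) = -3767611 + (-1177 - 1518 - 236) = -3767611 - 2931 = -3770542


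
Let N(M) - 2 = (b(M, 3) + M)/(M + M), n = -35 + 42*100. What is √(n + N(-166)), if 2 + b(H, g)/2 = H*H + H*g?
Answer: 3*√12260926/166 ≈ 63.281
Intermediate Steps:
b(H, g) = -4 + 2*H² + 2*H*g (b(H, g) = -4 + 2*(H*H + H*g) = -4 + 2*(H² + H*g) = -4 + (2*H² + 2*H*g) = -4 + 2*H² + 2*H*g)
n = 4165 (n = -35 + 4200 = 4165)
N(M) = 2 + (-4 + 2*M² + 7*M)/(2*M) (N(M) = 2 + ((-4 + 2*M² + 2*M*3) + M)/(M + M) = 2 + ((-4 + 2*M² + 6*M) + M)/((2*M)) = 2 + (-4 + 2*M² + 7*M)*(1/(2*M)) = 2 + (-4 + 2*M² + 7*M)/(2*M))
√(n + N(-166)) = √(4165 + (11/2 - 166 - 2/(-166))) = √(4165 + (11/2 - 166 - 2*(-1/166))) = √(4165 + (11/2 - 166 + 1/83)) = √(4165 - 26641/166) = √(664749/166) = 3*√12260926/166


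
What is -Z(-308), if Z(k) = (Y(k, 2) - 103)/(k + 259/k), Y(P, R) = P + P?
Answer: -31636/13589 ≈ -2.3281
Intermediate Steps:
Y(P, R) = 2*P
Z(k) = (-103 + 2*k)/(k + 259/k) (Z(k) = (2*k - 103)/(k + 259/k) = (-103 + 2*k)/(k + 259/k))
-Z(-308) = -(-308)*(-103 + 2*(-308))/(259 + (-308)²) = -(-308)*(-103 - 616)/(259 + 94864) = -(-308)*(-719)/95123 = -1*31636/13589 = -31636/13589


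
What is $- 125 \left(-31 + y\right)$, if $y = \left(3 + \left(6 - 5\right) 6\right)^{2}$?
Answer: $-6250$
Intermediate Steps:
$y = 81$ ($y = \left(3 + 1 \cdot 6\right)^{2} = \left(3 + 6\right)^{2} = 9^{2} = 81$)
$- 125 \left(-31 + y\right) = - 125 \left(-31 + 81\right) = \left(-125\right) 50 = -6250$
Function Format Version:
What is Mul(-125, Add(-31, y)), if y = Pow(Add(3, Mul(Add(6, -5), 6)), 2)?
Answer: -6250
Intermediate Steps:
y = 81 (y = Pow(Add(3, Mul(1, 6)), 2) = Pow(Add(3, 6), 2) = Pow(9, 2) = 81)
Mul(-125, Add(-31, y)) = Mul(-125, Add(-31, 81)) = Mul(-125, 50) = -6250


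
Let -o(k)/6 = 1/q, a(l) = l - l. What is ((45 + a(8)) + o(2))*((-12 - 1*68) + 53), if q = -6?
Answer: -1242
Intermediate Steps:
a(l) = 0
o(k) = 1 (o(k) = -6/(-6) = -6*(-⅙) = 1)
((45 + a(8)) + o(2))*((-12 - 1*68) + 53) = ((45 + 0) + 1)*((-12 - 1*68) + 53) = (45 + 1)*((-12 - 68) + 53) = 46*(-80 + 53) = 46*(-27) = -1242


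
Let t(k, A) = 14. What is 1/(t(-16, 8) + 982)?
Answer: 1/996 ≈ 0.0010040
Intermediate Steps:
1/(t(-16, 8) + 982) = 1/(14 + 982) = 1/996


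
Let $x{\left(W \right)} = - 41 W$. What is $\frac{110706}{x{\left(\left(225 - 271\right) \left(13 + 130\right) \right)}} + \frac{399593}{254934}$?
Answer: $\frac{67996078159}{34377594966} \approx 1.9779$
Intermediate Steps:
$\frac{110706}{x{\left(\left(225 - 271\right) \left(13 + 130\right) \right)}} + \frac{399593}{254934} = \frac{110706}{\left(-41\right) \left(225 - 271\right) \left(13 + 130\right)} + \frac{399593}{254934} = \frac{110706}{\left(-41\right) \left(\left(-46\right) 143\right)} + 399593 \cdot \frac{1}{254934} = \frac{110706}{\left(-41\right) \left(-6578\right)} + \frac{399593}{254934} = \frac{110706}{269698} + \frac{399593}{254934} = 110706 \cdot \frac{1}{269698} + \frac{399593}{254934} = \frac{55353}{134849} + \frac{399593}{254934} = \frac{67996078159}{34377594966}$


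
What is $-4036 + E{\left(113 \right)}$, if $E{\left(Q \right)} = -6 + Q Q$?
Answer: $8727$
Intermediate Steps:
$E{\left(Q \right)} = -6 + Q^{2}$
$-4036 + E{\left(113 \right)} = -4036 - \left(6 - 113^{2}\right) = -4036 + \left(-6 + 12769\right) = -4036 + 12763 = 8727$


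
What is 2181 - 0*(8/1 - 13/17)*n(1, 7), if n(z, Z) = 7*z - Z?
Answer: 2181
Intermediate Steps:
n(z, Z) = -Z + 7*z
2181 - 0*(8/1 - 13/17)*n(1, 7) = 2181 - 0*(8/1 - 13/17)*(-1*7 + 7*1) = 2181 - 0*(8*1 - 13*1/17)*(-7 + 7) = 2181 - 0*(8 - 13/17)*0 = 2181 - 0*(123/17)*0 = 2181 - 0*0 = 2181 - 1*0 = 2181 + 0 = 2181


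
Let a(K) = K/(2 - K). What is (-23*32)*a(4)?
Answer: 1472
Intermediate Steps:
(-23*32)*a(4) = (-23*32)*(-1*4/(-2 + 4)) = -(-736)*4/2 = -736*(-2) = 1472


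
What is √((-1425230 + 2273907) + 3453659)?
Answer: 16*√16806 ≈ 2074.2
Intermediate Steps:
√((-1425230 + 2273907) + 3453659) = √(848677 + 3453659) = √4302336 = 16*√16806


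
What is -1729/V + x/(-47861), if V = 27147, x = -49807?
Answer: 1269358960/1299282567 ≈ 0.97697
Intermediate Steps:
-1729/V + x/(-47861) = -1729/27147 - 49807/(-47861) = -1729*1/27147 - 49807*(-1/47861) = -1729/27147 + 49807/47861 = 1269358960/1299282567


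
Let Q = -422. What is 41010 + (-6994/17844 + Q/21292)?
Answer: 973809704129/23745903 ≈ 41010.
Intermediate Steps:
41010 + (-6994/17844 + Q/21292) = 41010 + (-6994/17844 - 422/21292) = 41010 + (-6994*1/17844 - 422*1/21292) = 41010 + (-3497/8922 - 211/10646) = 41010 - 9777901/23745903 = 973809704129/23745903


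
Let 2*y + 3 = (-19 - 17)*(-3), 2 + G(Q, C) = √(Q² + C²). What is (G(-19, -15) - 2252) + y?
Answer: -4403/2 + √586 ≈ -2177.3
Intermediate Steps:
G(Q, C) = -2 + √(C² + Q²) (G(Q, C) = -2 + √(Q² + C²) = -2 + √(C² + Q²))
y = 105/2 (y = -3/2 + ((-19 - 17)*(-3))/2 = -3/2 + (-36*(-3))/2 = -3/2 + (½)*108 = -3/2 + 54 = 105/2 ≈ 52.500)
(G(-19, -15) - 2252) + y = ((-2 + √((-15)² + (-19)²)) - 2252) + 105/2 = ((-2 + √(225 + 361)) - 2252) + 105/2 = ((-2 + √586) - 2252) + 105/2 = (-2254 + √586) + 105/2 = -4403/2 + √586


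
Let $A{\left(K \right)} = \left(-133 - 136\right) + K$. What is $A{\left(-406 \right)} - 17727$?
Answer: $-18402$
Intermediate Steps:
$A{\left(K \right)} = -269 + K$
$A{\left(-406 \right)} - 17727 = \left(-269 - 406\right) - 17727 = -675 - 17727 = -18402$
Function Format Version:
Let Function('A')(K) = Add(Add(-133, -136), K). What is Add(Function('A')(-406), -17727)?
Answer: -18402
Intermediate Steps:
Function('A')(K) = Add(-269, K)
Add(Function('A')(-406), -17727) = Add(Add(-269, -406), -17727) = Add(-675, -17727) = -18402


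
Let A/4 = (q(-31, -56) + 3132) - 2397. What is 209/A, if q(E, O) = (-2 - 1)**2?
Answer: 209/2976 ≈ 0.070228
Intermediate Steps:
q(E, O) = 9 (q(E, O) = (-3)**2 = 9)
A = 2976 (A = 4*((9 + 3132) - 2397) = 4*(3141 - 2397) = 4*744 = 2976)
209/A = 209/2976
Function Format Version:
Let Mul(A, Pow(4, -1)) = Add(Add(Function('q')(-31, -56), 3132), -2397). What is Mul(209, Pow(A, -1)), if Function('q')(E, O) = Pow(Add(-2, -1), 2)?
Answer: Rational(209, 2976) ≈ 0.070228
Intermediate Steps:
Function('q')(E, O) = 9 (Function('q')(E, O) = Pow(-3, 2) = 9)
A = 2976 (A = Mul(4, Add(Add(9, 3132), -2397)) = Mul(4, Add(3141, -2397)) = Mul(4, 744) = 2976)
Mul(209, Pow(A, -1)) = Mul(209, Pow(2976, -1)) = Mul(209, Rational(1, 2976)) = Rational(209, 2976)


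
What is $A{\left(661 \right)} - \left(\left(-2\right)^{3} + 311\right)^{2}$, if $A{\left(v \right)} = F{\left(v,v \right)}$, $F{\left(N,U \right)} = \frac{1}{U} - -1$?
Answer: $- \frac{60685087}{661} \approx -91808.0$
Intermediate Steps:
$F{\left(N,U \right)} = 1 + \frac{1}{U}$ ($F{\left(N,U \right)} = \frac{1}{U} + 1 = 1 + \frac{1}{U}$)
$A{\left(v \right)} = \frac{1 + v}{v}$
$A{\left(661 \right)} - \left(\left(-2\right)^{3} + 311\right)^{2} = \frac{1 + 661}{661} - \left(\left(-2\right)^{3} + 311\right)^{2} = \frac{1}{661} \cdot 662 - \left(-8 + 311\right)^{2} = \frac{662}{661} - 303^{2} = \frac{662}{661} - 91809 = - \frac{60685087}{661}$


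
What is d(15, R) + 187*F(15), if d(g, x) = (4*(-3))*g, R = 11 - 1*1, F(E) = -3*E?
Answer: -8595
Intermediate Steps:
R = 10 (R = 11 - 1 = 10)
d(g, x) = -12*g
d(15, R) + 187*F(15) = -12*15 + 187*(-3*15) = -180 + 187*(-45) = -180 - 8415 = -8595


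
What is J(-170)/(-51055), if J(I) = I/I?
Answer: -1/51055 ≈ -1.9587e-5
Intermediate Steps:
J(I) = 1
J(-170)/(-51055) = 1/(-51055) = 1*(-1/51055) = -1/51055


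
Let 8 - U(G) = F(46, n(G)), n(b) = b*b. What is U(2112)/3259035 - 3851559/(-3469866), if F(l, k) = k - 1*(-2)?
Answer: -325011506927/1256490526590 ≈ -0.25867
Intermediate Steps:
n(b) = b**2
F(l, k) = 2 + k (F(l, k) = k + 2 = 2 + k)
U(G) = 6 - G**2 (U(G) = 8 - (2 + G**2) = 8 + (-2 - G**2) = 6 - G**2)
U(2112)/3259035 - 3851559/(-3469866) = (6 - 1*2112**2)/3259035 - 3851559/(-3469866) = (6 - 1*4460544)*(1/3259035) - 3851559*(-1/3469866) = (6 - 4460544)*(1/3259035) + 1283853/1156622 = -4460538*1/3259035 + 1283853/1156622 = -1486846/1086345 + 1283853/1156622 = -325011506927/1256490526590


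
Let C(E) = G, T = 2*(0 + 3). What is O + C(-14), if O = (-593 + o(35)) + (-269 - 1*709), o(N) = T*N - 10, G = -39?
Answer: -1410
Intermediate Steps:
T = 6 (T = 2*3 = 6)
C(E) = -39
o(N) = -10 + 6*N (o(N) = 6*N - 10 = -10 + 6*N)
O = -1371 (O = (-593 + (-10 + 6*35)) + (-269 - 1*709) = (-593 + (-10 + 210)) + (-269 - 709) = (-593 + 200) - 978 = -393 - 978 = -1371)
O + C(-14) = -1371 - 39 = -1410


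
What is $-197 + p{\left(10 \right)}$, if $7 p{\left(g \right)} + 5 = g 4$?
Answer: $-192$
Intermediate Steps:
$p{\left(g \right)} = - \frac{5}{7} + \frac{4 g}{7}$ ($p{\left(g \right)} = - \frac{5}{7} + \frac{g 4}{7} = - \frac{5}{7} + \frac{4 g}{7}$)
$-197 + p{\left(10 \right)} = -197 + \left(- \frac{5}{7} + \frac{4}{7} \cdot 10\right) = -197 + \left(- \frac{5}{7} + \frac{40}{7}\right) = -197 + 5 = -192$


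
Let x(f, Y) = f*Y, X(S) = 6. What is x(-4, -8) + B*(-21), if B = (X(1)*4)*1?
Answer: -472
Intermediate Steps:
x(f, Y) = Y*f
B = 24 (B = (6*4)*1 = 24*1 = 24)
x(-4, -8) + B*(-21) = -8*(-4) + 24*(-21) = 32 - 504 = -472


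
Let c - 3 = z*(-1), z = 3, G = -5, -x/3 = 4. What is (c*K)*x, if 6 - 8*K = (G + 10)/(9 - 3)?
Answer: 0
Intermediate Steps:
x = -12 (x = -3*4 = -12)
c = 0 (c = 3 + 3*(-1) = 3 - 3 = 0)
K = 31/48 (K = 3/4 - (-5 + 10)/(8*(9 - 3)) = 3/4 - 5/(8*6) = 3/4 - 1/8*5/6 = 3/4 - 5/48 = 31/48 ≈ 0.64583)
(c*K)*x = (0*(31/48))*(-12) = 0*(-12) = 0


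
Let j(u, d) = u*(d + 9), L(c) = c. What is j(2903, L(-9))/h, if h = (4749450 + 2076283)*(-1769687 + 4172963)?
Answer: 0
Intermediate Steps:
h = 16404120301308 (h = 6825733*2403276 = 16404120301308)
j(u, d) = u*(9 + d)
j(2903, L(-9))/h = (2903*(9 - 9))/16404120301308 = (2903*0)*(1/16404120301308) = 0*(1/16404120301308) = 0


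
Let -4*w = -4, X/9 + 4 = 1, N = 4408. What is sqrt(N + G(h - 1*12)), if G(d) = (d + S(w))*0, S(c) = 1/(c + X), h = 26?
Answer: 2*sqrt(1102) ≈ 66.393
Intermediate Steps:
X = -27 (X = -36 + 9*1 = -36 + 9 = -27)
w = 1 (w = -1/4*(-4) = 1)
S(c) = 1/(-27 + c) (S(c) = 1/(c - 27) = 1/(-27 + c))
G(d) = 0 (G(d) = (d + 1/(-27 + 1))*0 = (d + 1/(-26))*0 = (d - 1/26)*0 = (-1/26 + d)*0 = 0)
sqrt(N + G(h - 1*12)) = sqrt(4408 + 0) = sqrt(4408) = 2*sqrt(1102)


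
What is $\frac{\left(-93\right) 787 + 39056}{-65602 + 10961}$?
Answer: $\frac{34135}{54641} \approx 0.62471$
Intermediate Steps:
$\frac{\left(-93\right) 787 + 39056}{-65602 + 10961} = \frac{-73191 + 39056}{-54641} = \left(-34135\right) \left(- \frac{1}{54641}\right) = \frac{34135}{54641}$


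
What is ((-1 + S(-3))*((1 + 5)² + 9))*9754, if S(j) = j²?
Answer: 3511440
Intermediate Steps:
((-1 + S(-3))*((1 + 5)² + 9))*9754 = ((-1 + (-3)²)*((1 + 5)² + 9))*9754 = ((-1 + 9)*(6² + 9))*9754 = (8*(36 + 9))*9754 = (8*45)*9754 = 360*9754 = 3511440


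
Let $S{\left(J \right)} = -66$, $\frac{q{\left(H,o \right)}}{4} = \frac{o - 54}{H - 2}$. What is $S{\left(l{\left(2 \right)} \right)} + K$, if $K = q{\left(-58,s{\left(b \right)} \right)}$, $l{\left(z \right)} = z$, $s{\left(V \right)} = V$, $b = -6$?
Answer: $-62$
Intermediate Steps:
$q{\left(H,o \right)} = \frac{4 \left(-54 + o\right)}{-2 + H}$ ($q{\left(H,o \right)} = 4 \frac{o - 54}{H - 2} = 4 \frac{-54 + o}{-2 + H} = \frac{4 \left(-54 + o\right)}{-2 + H}$)
$K = 4$ ($K = \frac{4 \left(-54 - 6\right)}{-2 - 58} = 4 \frac{1}{-60} \left(-60\right) = 4 \left(- \frac{1}{60}\right) \left(-60\right) = 4$)
$S{\left(l{\left(2 \right)} \right)} + K = -66 + 4 = -62$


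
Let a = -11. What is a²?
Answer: 121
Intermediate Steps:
a² = (-11)² = 121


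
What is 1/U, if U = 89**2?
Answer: 1/7921 ≈ 0.00012625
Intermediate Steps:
U = 7921
1/U = 1/7921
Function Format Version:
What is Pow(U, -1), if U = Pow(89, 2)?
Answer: Rational(1, 7921) ≈ 0.00012625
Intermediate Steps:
U = 7921
Pow(U, -1) = Pow(7921, -1) = Rational(1, 7921)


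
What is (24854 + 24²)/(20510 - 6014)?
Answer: 12715/7248 ≈ 1.7543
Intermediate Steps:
(24854 + 24²)/(20510 - 6014) = (24854 + 576)/14496 = 25430*(1/14496) = 12715/7248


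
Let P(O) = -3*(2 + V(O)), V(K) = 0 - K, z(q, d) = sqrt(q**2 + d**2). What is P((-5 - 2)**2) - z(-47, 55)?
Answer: 141 - sqrt(5234) ≈ 68.654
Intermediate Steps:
z(q, d) = sqrt(d**2 + q**2)
V(K) = -K
P(O) = -6 + 3*O (P(O) = -3*(2 - O) = -6 + 3*O)
P((-5 - 2)**2) - z(-47, 55) = (-6 + 3*(-5 - 2)**2) - sqrt(55**2 + (-47)**2) = (-6 + 3*(-7)**2) - sqrt(3025 + 2209) = (-6 + 3*49) - sqrt(5234) = (-6 + 147) - sqrt(5234) = 141 - sqrt(5234)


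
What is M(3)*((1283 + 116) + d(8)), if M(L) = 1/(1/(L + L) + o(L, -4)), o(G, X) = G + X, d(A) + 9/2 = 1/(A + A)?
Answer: -66939/40 ≈ -1673.5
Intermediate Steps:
d(A) = -9/2 + 1/(2*A) (d(A) = -9/2 + 1/(A + A) = -9/2 + 1/(2*A))
M(L) = 1/(-4 + L + 1/(2*L)) (M(L) = 1/(1/(L + L) + (L - 4)) = 1/(1/(2*L) + (-4 + L)) = 1/(-4 + L + 1/(2*L)))
M(3)*((1283 + 116) + d(8)) = (2*3/(1 + 2*3*(-4 + 3)))*((1283 + 116) + (½)*(1 - 9*8)/8) = (2*3/(1 + 2*3*(-1)))*(1399 + (½)*(⅛)*(1 - 72)) = (2*3/(1 - 6))*(1399 + (½)*(⅛)*(-71)) = (2*3/(-5))*(1399 - 71/16) = (2*3*(-⅕))*(22313/16) = -6/5*22313/16 = -66939/40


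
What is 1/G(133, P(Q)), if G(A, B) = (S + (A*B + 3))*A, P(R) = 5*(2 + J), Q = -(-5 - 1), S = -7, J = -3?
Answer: -1/88977 ≈ -1.1239e-5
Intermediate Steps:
Q = 6 (Q = -1*(-6) = 6)
P(R) = -5 (P(R) = 5*(2 - 3) = 5*(-1) = -5)
G(A, B) = A*(-4 + A*B) (G(A, B) = (-7 + (A*B + 3))*A = (-7 + (3 + A*B))*A = (-4 + A*B)*A = A*(-4 + A*B))
1/G(133, P(Q)) = 1/(133*(-4 + 133*(-5))) = 1/(133*(-4 - 665)) = 1/(133*(-669)) = 1/(-88977) = -1/88977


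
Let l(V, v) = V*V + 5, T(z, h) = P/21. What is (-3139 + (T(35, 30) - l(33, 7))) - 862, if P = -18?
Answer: -35671/7 ≈ -5095.9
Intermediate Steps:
T(z, h) = -6/7 (T(z, h) = -18/21 = -18*1/21 = -6/7)
l(V, v) = 5 + V² (l(V, v) = V² + 5 = 5 + V²)
(-3139 + (T(35, 30) - l(33, 7))) - 862 = (-3139 + (-6/7 - (5 + 33²))) - 862 = (-3139 + (-6/7 - (5 + 1089))) - 862 = (-3139 + (-6/7 - 1*1094)) - 862 = (-3139 + (-6/7 - 1094)) - 862 = (-3139 - 7664/7) - 862 = -29637/7 - 862 = -35671/7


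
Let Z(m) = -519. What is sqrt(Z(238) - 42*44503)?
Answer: I*sqrt(1869645) ≈ 1367.3*I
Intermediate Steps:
sqrt(Z(238) - 42*44503) = sqrt(-519 - 42*44503) = sqrt(-519 - 1869126) = sqrt(-1869645) = I*sqrt(1869645)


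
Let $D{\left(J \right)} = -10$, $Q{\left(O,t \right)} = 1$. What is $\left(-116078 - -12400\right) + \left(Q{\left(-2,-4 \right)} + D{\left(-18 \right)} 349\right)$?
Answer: $-107167$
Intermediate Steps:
$\left(-116078 - -12400\right) + \left(Q{\left(-2,-4 \right)} + D{\left(-18 \right)} 349\right) = \left(-116078 - -12400\right) + \left(1 - 3490\right) = \left(-116078 + 12400\right) + \left(1 - 3490\right) = -103678 - 3489 = -107167$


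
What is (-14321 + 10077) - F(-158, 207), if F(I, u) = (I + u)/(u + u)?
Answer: -1757065/414 ≈ -4244.1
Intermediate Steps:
F(I, u) = (I + u)/(2*u) (F(I, u) = (I + u)/((2*u)) = (I + u)*(1/(2*u)) = (I + u)/(2*u))
(-14321 + 10077) - F(-158, 207) = (-14321 + 10077) - (-158 + 207)/(2*207) = -4244 - 49/(2*207) = -4244 - 1*49/414 = -4244 - 49/414 = -1757065/414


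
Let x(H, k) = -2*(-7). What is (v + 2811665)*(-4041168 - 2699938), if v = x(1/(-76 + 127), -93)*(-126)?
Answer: -18941840490506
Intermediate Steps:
x(H, k) = 14
v = -1764 (v = 14*(-126) = -1764)
(v + 2811665)*(-4041168 - 2699938) = (-1764 + 2811665)*(-4041168 - 2699938) = 2809901*(-6741106) = -18941840490506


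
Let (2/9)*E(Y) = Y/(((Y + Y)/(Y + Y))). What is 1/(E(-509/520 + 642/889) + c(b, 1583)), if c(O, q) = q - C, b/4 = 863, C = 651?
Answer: 924560/860621971 ≈ 0.0010743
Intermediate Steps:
b = 3452 (b = 4*863 = 3452)
E(Y) = 9*Y/2 (E(Y) = 9*(Y/(((Y + Y)/(Y + Y))))/2 = 9*(Y/(((2*Y)/((2*Y)))))/2 = 9*(Y/(((2*Y)*(1/(2*Y)))))/2 = 9*(Y/1)/2 = 9*(Y*1)/2 = 9*Y/2)
c(O, q) = -651 + q (c(O, q) = q - 1*651 = q - 651 = -651 + q)
1/(E(-509/520 + 642/889) + c(b, 1583)) = 1/(9*(-509/520 + 642/889)/2 + (-651 + 1583)) = 1/(9*(-509*1/520 + 642*(1/889))/2 + 932) = 1/(9*(-509/520 + 642/889)/2 + 932) = 1/((9/2)*(-118661/462280) + 932) = 1/(-1067949/924560 + 932) = 1/(860621971/924560) = 924560/860621971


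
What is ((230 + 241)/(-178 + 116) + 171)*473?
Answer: 4791963/62 ≈ 77290.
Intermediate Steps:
((230 + 241)/(-178 + 116) + 171)*473 = (471/(-62) + 171)*473 = (471*(-1/62) + 171)*473 = (-471/62 + 171)*473 = (10131/62)*473 = 4791963/62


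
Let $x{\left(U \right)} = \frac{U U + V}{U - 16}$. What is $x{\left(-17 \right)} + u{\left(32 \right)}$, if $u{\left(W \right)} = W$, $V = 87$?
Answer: $\frac{680}{33} \approx 20.606$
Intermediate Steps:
$x{\left(U \right)} = \frac{87 + U^{2}}{-16 + U}$ ($x{\left(U \right)} = \frac{U U + 87}{U - 16} = \frac{U^{2} + 87}{-16 + U} = \frac{87 + U^{2}}{-16 + U}$)
$x{\left(-17 \right)} + u{\left(32 \right)} = \frac{87 + \left(-17\right)^{2}}{-16 - 17} + 32 = \frac{87 + 289}{-33} + 32 = \left(- \frac{1}{33}\right) 376 + 32 = - \frac{376}{33} + 32 = \frac{680}{33}$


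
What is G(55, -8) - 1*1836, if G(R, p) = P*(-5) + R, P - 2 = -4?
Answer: -1771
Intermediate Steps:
P = -2 (P = 2 - 4 = -2)
G(R, p) = 10 + R (G(R, p) = -2*(-5) + R = 10 + R)
G(55, -8) - 1*1836 = (10 + 55) - 1*1836 = 65 - 1836 = -1771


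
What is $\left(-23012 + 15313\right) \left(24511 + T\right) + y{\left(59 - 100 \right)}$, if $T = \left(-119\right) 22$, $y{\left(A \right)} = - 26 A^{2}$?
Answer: $-168597913$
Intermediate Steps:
$T = -2618$
$\left(-23012 + 15313\right) \left(24511 + T\right) + y{\left(59 - 100 \right)} = \left(-23012 + 15313\right) \left(24511 - 2618\right) - 26 \left(59 - 100\right)^{2} = \left(-7699\right) 21893 - 26 \left(-41\right)^{2} = -168554207 - 43706 = -168597913$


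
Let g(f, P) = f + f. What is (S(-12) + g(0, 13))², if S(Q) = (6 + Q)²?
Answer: 1296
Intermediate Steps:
g(f, P) = 2*f
(S(-12) + g(0, 13))² = ((6 - 12)² + 2*0)² = ((-6)² + 0)² = (36 + 0)² = 36² = 1296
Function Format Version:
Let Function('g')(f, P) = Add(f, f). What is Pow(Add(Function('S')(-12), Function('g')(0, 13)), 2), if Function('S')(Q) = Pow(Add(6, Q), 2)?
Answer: 1296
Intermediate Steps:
Function('g')(f, P) = Mul(2, f)
Pow(Add(Function('S')(-12), Function('g')(0, 13)), 2) = Pow(Add(Pow(Add(6, -12), 2), Mul(2, 0)), 2) = Pow(Add(Pow(-6, 2), 0), 2) = Pow(Add(36, 0), 2) = Pow(36, 2) = 1296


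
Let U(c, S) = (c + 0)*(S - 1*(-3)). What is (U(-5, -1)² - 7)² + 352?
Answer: 9001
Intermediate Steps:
U(c, S) = c*(3 + S) (U(c, S) = c*(S + 3) = c*(3 + S))
(U(-5, -1)² - 7)² + 352 = ((-5*(3 - 1))² - 7)² + 352 = ((-5*2)² - 7)² + 352 = ((-10)² - 7)² + 352 = (100 - 7)² + 352 = 93² + 352 = 8649 + 352 = 9001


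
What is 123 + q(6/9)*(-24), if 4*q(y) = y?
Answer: 119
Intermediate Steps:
q(y) = y/4
123 + q(6/9)*(-24) = 123 + ((6/9)/4)*(-24) = 123 + ((6*(⅑))/4)*(-24) = 123 + ((¼)*(⅔))*(-24) = 123 + (⅙)*(-24) = 123 - 4 = 119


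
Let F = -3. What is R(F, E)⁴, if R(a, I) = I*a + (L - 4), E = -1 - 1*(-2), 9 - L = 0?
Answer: 16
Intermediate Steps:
L = 9 (L = 9 - 1*0 = 9 + 0 = 9)
E = 1 (E = -1 + 2 = 1)
R(a, I) = 5 + I*a (R(a, I) = I*a + (9 - 4) = I*a + 5 = 5 + I*a)
R(F, E)⁴ = (5 + 1*(-3))⁴ = (5 - 3)⁴ = 2⁴ = 16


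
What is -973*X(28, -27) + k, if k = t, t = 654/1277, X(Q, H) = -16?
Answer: 19880990/1277 ≈ 15569.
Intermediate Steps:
t = 654/1277 (t = 654*(1/1277) = 654/1277 ≈ 0.51214)
k = 654/1277 ≈ 0.51214
-973*X(28, -27) + k = -973*(-16) + 654/1277 = 15568 + 654/1277 = 19880990/1277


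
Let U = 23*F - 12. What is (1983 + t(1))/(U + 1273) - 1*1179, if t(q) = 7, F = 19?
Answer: -999976/849 ≈ -1177.8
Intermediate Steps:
U = 425 (U = 23*19 - 12 = 437 - 12 = 425)
(1983 + t(1))/(U + 1273) - 1*1179 = (1983 + 7)/(425 + 1273) - 1*1179 = 1990/1698 - 1179 = 1990*(1/1698) - 1179 = 995/849 - 1179 = -999976/849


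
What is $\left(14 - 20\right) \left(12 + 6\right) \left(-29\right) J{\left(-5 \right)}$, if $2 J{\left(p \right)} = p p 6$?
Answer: $234900$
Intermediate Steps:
$J{\left(p \right)} = 3 p^{2}$ ($J{\left(p \right)} = \frac{p p 6}{2} = \frac{p^{2} \cdot 6}{2} = \frac{6 p^{2}}{2} = 3 p^{2}$)
$\left(14 - 20\right) \left(12 + 6\right) \left(-29\right) J{\left(-5 \right)} = \left(14 - 20\right) \left(12 + 6\right) \left(-29\right) 3 \left(-5\right)^{2} = \left(-6\right) 18 \left(-29\right) 3 \cdot 25 = \left(-108\right) \left(-29\right) 75 = 3132 \cdot 75 = 234900$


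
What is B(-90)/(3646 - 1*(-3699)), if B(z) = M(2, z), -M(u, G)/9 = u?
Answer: -18/7345 ≈ -0.0024506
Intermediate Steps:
M(u, G) = -9*u
B(z) = -18 (B(z) = -9*2 = -18)
B(-90)/(3646 - 1*(-3699)) = -18/(3646 - 1*(-3699)) = -18/(3646 + 3699) = -18/7345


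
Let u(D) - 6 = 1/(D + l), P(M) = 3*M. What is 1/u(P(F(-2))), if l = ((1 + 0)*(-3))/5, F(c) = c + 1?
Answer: 18/103 ≈ 0.17476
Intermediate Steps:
F(c) = 1 + c
l = -⅗ (l = (1*(-3))*(⅕) = -3*⅕ = -⅗ ≈ -0.60000)
u(D) = 6 + 1/(-⅗ + D) (u(D) = 6 + 1/(D - ⅗) = 6 + 1/(-⅗ + D))
1/u(P(F(-2))) = 1/((-13 + 30*(3*(1 - 2)))/(-3 + 5*(3*(1 - 2)))) = 1/((-13 + 30*(3*(-1)))/(-3 + 5*(3*(-1)))) = 1/((-13 + 30*(-3))/(-3 + 5*(-3))) = 1/((-13 - 90)/(-3 - 15)) = 1/(-103/(-18)) = 1/(-1/18*(-103)) = 1/(103/18) = 18/103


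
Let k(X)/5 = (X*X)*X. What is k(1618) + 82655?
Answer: 21179087815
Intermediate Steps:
k(X) = 5*X³ (k(X) = 5*((X*X)*X) = 5*(X²*X) = 5*X³)
k(1618) + 82655 = 5*1618³ + 82655 = 5*4235801032 + 82655 = 21179005160 + 82655 = 21179087815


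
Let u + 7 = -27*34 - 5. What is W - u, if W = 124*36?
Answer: 5394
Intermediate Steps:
W = 4464
u = -930 (u = -7 + (-27*34 - 5) = -7 + (-918 - 5) = -7 - 923 = -930)
W - u = 4464 - 1*(-930) = 4464 + 930 = 5394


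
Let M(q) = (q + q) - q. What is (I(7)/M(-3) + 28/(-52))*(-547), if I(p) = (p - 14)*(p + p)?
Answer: -685391/39 ≈ -17574.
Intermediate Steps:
M(q) = q (M(q) = 2*q - q = q)
I(p) = 2*p*(-14 + p) (I(p) = (-14 + p)*(2*p) = 2*p*(-14 + p))
(I(7)/M(-3) + 28/(-52))*(-547) = ((2*7*(-14 + 7))/(-3) + 28/(-52))*(-547) = ((2*7*(-7))*(-⅓) + 28*(-1/52))*(-547) = (-98*(-⅓) - 7/13)*(-547) = (98/3 - 7/13)*(-547) = (1253/39)*(-547) = -685391/39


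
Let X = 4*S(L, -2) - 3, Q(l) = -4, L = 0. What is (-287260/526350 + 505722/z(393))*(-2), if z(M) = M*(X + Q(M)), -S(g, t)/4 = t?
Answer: -3511525936/34475925 ≈ -101.85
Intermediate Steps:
S(g, t) = -4*t
X = 29 (X = 4*(-4*(-2)) - 3 = 4*8 - 3 = 32 - 3 = 29)
z(M) = 25*M (z(M) = M*(29 - 4) = M*25 = 25*M)
(-287260/526350 + 505722/z(393))*(-2) = (-287260/526350 + 505722/((25*393)))*(-2) = (-287260*1/526350 + 505722/9825)*(-2) = (-28726/52635 + 505722*(1/9825))*(-2) = (-28726/52635 + 168574/3275)*(-2) = (1755762968/34475925)*(-2) = -3511525936/34475925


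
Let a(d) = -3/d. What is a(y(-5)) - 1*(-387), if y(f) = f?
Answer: 1938/5 ≈ 387.60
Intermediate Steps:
a(y(-5)) - 1*(-387) = -3/(-5) - 1*(-387) = -3*(-⅕) + 387 = ⅗ + 387 = 1938/5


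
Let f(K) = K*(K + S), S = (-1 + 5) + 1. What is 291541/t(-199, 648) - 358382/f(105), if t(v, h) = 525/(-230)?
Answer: -737777921/5775 ≈ -1.2775e+5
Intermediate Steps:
S = 5 (S = 4 + 1 = 5)
t(v, h) = -105/46 (t(v, h) = 525*(-1/230) = -105/46)
f(K) = K*(5 + K) (f(K) = K*(K + 5) = K*(5 + K))
291541/t(-199, 648) - 358382/f(105) = 291541/(-105/46) - 358382*1/(105*(5 + 105)) = 291541*(-46/105) - 358382/(105*110) = -13410886/105 - 358382/11550 = -13410886/105 - 358382*1/11550 = -13410886/105 - 179191/5775 = -737777921/5775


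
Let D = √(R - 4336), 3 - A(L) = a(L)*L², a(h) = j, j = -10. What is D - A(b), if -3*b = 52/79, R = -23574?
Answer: -195547/56169 + I*√27910 ≈ -3.4814 + 167.06*I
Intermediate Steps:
a(h) = -10
b = -52/237 (b = -52/(3*79) = -⅓*52/79 = -52/237 ≈ -0.21941)
A(L) = 3 + 10*L² (A(L) = 3 - (-10)*L² = 3 + 10*L²)
D = I*√27910 (D = √(-23574 - 4336) = √(-27910) = I*√27910 ≈ 167.06*I)
D - A(b) = I*√27910 - (3 + 10*(-52/237)²) = I*√27910 - (3 + 10*(2704/56169)) = I*√27910 - (3 + 27040/56169) = I*√27910 - 1*195547/56169 = I*√27910 - 195547/56169 = -195547/56169 + I*√27910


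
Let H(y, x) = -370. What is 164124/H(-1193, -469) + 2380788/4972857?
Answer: -135880715118/306659515 ≈ -443.10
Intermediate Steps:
164124/H(-1193, -469) + 2380788/4972857 = 164124/(-370) + 2380788/4972857 = 164124*(-1/370) + 2380788*(1/4972857) = -82062/185 + 793596/1657619 = -135880715118/306659515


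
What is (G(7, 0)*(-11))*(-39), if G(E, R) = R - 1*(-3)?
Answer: 1287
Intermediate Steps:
G(E, R) = 3 + R (G(E, R) = R + 3 = 3 + R)
(G(7, 0)*(-11))*(-39) = ((3 + 0)*(-11))*(-39) = (3*(-11))*(-39) = -33*(-39) = 1287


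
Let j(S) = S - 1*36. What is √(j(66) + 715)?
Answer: √745 ≈ 27.295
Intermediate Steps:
j(S) = -36 + S (j(S) = S - 36 = -36 + S)
√(j(66) + 715) = √((-36 + 66) + 715) = √(30 + 715) = √745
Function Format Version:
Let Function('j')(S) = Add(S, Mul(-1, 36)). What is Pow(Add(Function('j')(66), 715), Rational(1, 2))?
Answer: Pow(745, Rational(1, 2)) ≈ 27.295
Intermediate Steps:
Function('j')(S) = Add(-36, S) (Function('j')(S) = Add(S, -36) = Add(-36, S))
Pow(Add(Function('j')(66), 715), Rational(1, 2)) = Pow(Add(Add(-36, 66), 715), Rational(1, 2)) = Pow(Add(30, 715), Rational(1, 2)) = Pow(745, Rational(1, 2))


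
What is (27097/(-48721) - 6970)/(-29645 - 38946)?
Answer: 339612467/3341822111 ≈ 0.10162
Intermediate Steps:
(27097/(-48721) - 6970)/(-29645 - 38946) = (27097*(-1/48721) - 6970)/(-68591) = (-27097/48721 - 6970)*(-1/68591) = -339612467/48721*(-1/68591) = 339612467/3341822111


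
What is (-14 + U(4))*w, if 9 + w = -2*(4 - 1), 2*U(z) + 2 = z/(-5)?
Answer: 231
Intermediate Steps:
U(z) = -1 - z/10 (U(z) = -1 + (z/(-5))/2 = -1 + (z*(-⅕))/2 = -1 + (-z/5)/2 = -1 - z/10)
w = -15 (w = -9 - 2*(4 - 1) = -9 - 2*3 = -9 - 6 = -15)
(-14 + U(4))*w = (-14 + (-1 - ⅒*4))*(-15) = (-14 + (-1 - ⅖))*(-15) = (-14 - 7/5)*(-15) = -77/5*(-15) = 231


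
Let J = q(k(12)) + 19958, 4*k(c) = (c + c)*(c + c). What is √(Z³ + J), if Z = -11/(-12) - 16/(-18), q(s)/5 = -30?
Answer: √924436673/216 ≈ 140.76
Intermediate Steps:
k(c) = c² (k(c) = ((c + c)*(c + c))/4 = ((2*c)*(2*c))/4 = (4*c²)/4 = c²)
q(s) = -150 (q(s) = 5*(-30) = -150)
Z = 65/36 (Z = -11*(-1/12) - 16*(-1/18) = 11/12 + 8/9 = 65/36 ≈ 1.8056)
J = 19808 (J = -150 + 19958 = 19808)
√(Z³ + J) = √((65/36)³ + 19808) = √(274625/46656 + 19808) = √(924436673/46656) = √924436673/216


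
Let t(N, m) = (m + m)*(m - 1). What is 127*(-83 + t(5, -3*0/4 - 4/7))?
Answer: -505333/49 ≈ -10313.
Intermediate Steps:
t(N, m) = 2*m*(-1 + m) (t(N, m) = (2*m)*(-1 + m) = 2*m*(-1 + m))
127*(-83 + t(5, -3*0/4 - 4/7)) = 127*(-83 + 2*(-3*0/4 - 4/7)*(-1 + (-3*0/4 - 4/7))) = 127*(-83 + 2*(0*(¼) - 4*⅐)*(-1 + (0*(¼) - 4*⅐))) = 127*(-83 + 2*(0 - 4/7)*(-1 + (0 - 4/7))) = 127*(-83 + 2*(-4/7)*(-1 - 4/7)) = 127*(-83 + 2*(-4/7)*(-11/7)) = 127*(-83 + 88/49) = 127*(-3979/49) = -505333/49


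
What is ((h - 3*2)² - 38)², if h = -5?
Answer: 6889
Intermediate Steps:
((h - 3*2)² - 38)² = ((-5 - 3*2)² - 38)² = ((-5 - 6)² - 38)² = ((-11)² - 38)² = (121 - 38)² = 83² = 6889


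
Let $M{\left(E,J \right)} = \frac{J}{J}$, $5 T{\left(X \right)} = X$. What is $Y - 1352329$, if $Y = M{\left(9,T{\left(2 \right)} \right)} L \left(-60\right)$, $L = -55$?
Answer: $-1349029$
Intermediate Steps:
$T{\left(X \right)} = \frac{X}{5}$
$M{\left(E,J \right)} = 1$
$Y = 3300$ ($Y = 1 \left(-55\right) \left(-60\right) = \left(-55\right) \left(-60\right) = 3300$)
$Y - 1352329 = 3300 - 1352329 = -1349029$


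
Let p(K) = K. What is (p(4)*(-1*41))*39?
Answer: -6396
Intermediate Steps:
(p(4)*(-1*41))*39 = (4*(-1*41))*39 = (4*(-41))*39 = -164*39 = -6396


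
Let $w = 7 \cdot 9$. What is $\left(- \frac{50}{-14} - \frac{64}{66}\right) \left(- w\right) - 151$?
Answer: $- \frac{3464}{11} \approx -314.91$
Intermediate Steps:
$w = 63$
$\left(- \frac{50}{-14} - \frac{64}{66}\right) \left(- w\right) - 151 = \left(- \frac{50}{-14} - \frac{64}{66}\right) \left(\left(-1\right) 63\right) - 151 = \left(\left(-50\right) \left(- \frac{1}{14}\right) - \frac{32}{33}\right) \left(-63\right) - 151 = \left(\frac{25}{7} - \frac{32}{33}\right) \left(-63\right) - 151 = \frac{601}{231} \left(-63\right) - 151 = - \frac{1803}{11} - 151 = - \frac{3464}{11}$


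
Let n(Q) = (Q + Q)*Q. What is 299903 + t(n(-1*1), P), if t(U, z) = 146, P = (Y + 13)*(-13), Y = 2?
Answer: 300049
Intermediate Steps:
n(Q) = 2*Q**2 (n(Q) = (2*Q)*Q = 2*Q**2)
P = -195 (P = (2 + 13)*(-13) = 15*(-13) = -195)
299903 + t(n(-1*1), P) = 299903 + 146 = 300049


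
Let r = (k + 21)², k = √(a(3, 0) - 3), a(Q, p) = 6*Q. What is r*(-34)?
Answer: -15504 - 1428*√15 ≈ -21035.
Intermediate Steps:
k = √15 (k = √(6*3 - 3) = √(18 - 3) = √15 ≈ 3.8730)
r = (21 + √15)² (r = (√15 + 21)² = (21 + √15)² ≈ 618.67)
r*(-34) = (21 + √15)²*(-34) = -34*(21 + √15)²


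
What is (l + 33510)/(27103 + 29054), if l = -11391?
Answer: 7373/18719 ≈ 0.39388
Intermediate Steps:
(l + 33510)/(27103 + 29054) = (-11391 + 33510)/(27103 + 29054) = 22119/56157 = 22119*(1/56157) = 7373/18719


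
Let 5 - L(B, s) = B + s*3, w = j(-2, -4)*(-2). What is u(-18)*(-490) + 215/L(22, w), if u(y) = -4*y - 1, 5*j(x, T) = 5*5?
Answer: -452055/13 ≈ -34773.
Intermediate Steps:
j(x, T) = 5 (j(x, T) = (5*5)/5 = (⅕)*25 = 5)
u(y) = -1 - 4*y
w = -10 (w = 5*(-2) = -10)
L(B, s) = 5 - B - 3*s (L(B, s) = 5 - (B + s*3) = 5 - (B + 3*s) = 5 + (-B - 3*s) = 5 - B - 3*s)
u(-18)*(-490) + 215/L(22, w) = (-1 - 4*(-18))*(-490) + 215/(5 - 1*22 - 3*(-10)) = (-1 + 72)*(-490) + 215/(5 - 22 + 30) = 71*(-490) + 215/13 = -34790 + 215*(1/13) = -34790 + 215/13 = -452055/13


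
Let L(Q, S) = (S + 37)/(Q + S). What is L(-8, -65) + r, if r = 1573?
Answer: 114857/73 ≈ 1573.4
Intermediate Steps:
L(Q, S) = (37 + S)/(Q + S)
L(-8, -65) + r = (37 - 65)/(-8 - 65) + 1573 = -28/(-73) + 1573 = -1/73*(-28) + 1573 = 28/73 + 1573 = 114857/73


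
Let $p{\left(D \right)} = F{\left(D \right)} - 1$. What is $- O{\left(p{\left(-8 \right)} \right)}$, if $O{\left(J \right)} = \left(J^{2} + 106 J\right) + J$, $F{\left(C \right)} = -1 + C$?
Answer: $970$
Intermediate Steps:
$p{\left(D \right)} = -2 + D$ ($p{\left(D \right)} = \left(-1 + D\right) - 1 = -2 + D$)
$O{\left(J \right)} = J^{2} + 107 J$
$- O{\left(p{\left(-8 \right)} \right)} = - \left(-2 - 8\right) \left(107 - 10\right) = - \left(-10\right) \left(107 - 10\right) = - \left(-10\right) 97 = \left(-1\right) \left(-970\right) = 970$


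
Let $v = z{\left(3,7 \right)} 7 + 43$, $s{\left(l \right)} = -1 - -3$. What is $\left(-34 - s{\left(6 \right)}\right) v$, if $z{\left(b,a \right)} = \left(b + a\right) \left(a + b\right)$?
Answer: $-26748$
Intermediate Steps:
$s{\left(l \right)} = 2$ ($s{\left(l \right)} = -1 + 3 = 2$)
$z{\left(b,a \right)} = \left(a + b\right)^{2}$ ($z{\left(b,a \right)} = \left(a + b\right) \left(a + b\right) = \left(a + b\right)^{2}$)
$v = 743$ ($v = \left(7 + 3\right)^{2} \cdot 7 + 43 = 10^{2} \cdot 7 + 43 = 100 \cdot 7 + 43 = 700 + 43 = 743$)
$\left(-34 - s{\left(6 \right)}\right) v = \left(-34 - 2\right) 743 = \left(-36\right) 743 = -26748$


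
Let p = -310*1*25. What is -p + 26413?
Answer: 34163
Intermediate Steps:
p = -7750 (p = -310*25 = -7750)
-p + 26413 = -1*(-7750) + 26413 = 7750 + 26413 = 34163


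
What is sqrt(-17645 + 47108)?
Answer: sqrt(29463) ≈ 171.65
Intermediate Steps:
sqrt(-17645 + 47108) = sqrt(29463)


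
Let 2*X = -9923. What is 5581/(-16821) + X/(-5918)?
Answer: 100858067/199093356 ≈ 0.50659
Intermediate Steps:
X = -9923/2 (X = (1/2)*(-9923) = -9923/2 ≈ -4961.5)
5581/(-16821) + X/(-5918) = 5581/(-16821) - 9923/2/(-5918) = 5581*(-1/16821) - 9923/2*(-1/5918) = -5581/16821 + 9923/11836 = 100858067/199093356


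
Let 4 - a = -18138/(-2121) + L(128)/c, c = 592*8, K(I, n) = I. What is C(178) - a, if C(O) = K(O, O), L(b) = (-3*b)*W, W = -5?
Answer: 4785973/26159 ≈ 182.96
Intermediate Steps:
L(b) = 15*b (L(b) = -3*b*(-5) = 15*b)
C(O) = O
c = 4736
a = -129671/26159 (a = 4 - (-18138/(-2121) + (15*128)/4736) = 4 - (-18138*(-1/2121) + 1920*(1/4736)) = 4 - (6046/707 + 15/37) = 4 - 1*234307/26159 = 4 - 234307/26159 = -129671/26159 ≈ -4.9570)
C(178) - a = 178 - 1*(-129671/26159) = 178 + 129671/26159 = 4785973/26159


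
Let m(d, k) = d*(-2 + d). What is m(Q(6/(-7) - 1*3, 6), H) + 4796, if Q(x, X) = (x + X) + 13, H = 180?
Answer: 244756/49 ≈ 4995.0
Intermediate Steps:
Q(x, X) = 13 + X + x (Q(x, X) = (X + x) + 13 = 13 + X + x)
m(Q(6/(-7) - 1*3, 6), H) + 4796 = (13 + 6 + (6/(-7) - 1*3))*(-2 + (13 + 6 + (6/(-7) - 1*3))) + 4796 = (13 + 6 + (6*(-⅐) - 3))*(-2 + (13 + 6 + (6*(-⅐) - 3))) + 4796 = (13 + 6 + (-6/7 - 3))*(-2 + (13 + 6 + (-6/7 - 3))) + 4796 = (13 + 6 - 27/7)*(-2 + (13 + 6 - 27/7)) + 4796 = 106*(-2 + 106/7)/7 + 4796 = (106/7)*(92/7) + 4796 = 9752/49 + 4796 = 244756/49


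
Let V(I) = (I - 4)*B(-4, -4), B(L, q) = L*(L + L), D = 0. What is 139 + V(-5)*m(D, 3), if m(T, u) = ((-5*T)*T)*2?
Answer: 139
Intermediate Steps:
m(T, u) = -10*T**2 (m(T, u) = -5*T**2*2 = -10*T**2)
B(L, q) = 2*L**2 (B(L, q) = L*(2*L) = 2*L**2)
V(I) = -128 + 32*I (V(I) = (I - 4)*(2*(-4)**2) = (-4 + I)*(2*16) = (-4 + I)*32 = -128 + 32*I)
139 + V(-5)*m(D, 3) = 139 + (-128 + 32*(-5))*(-10*0**2) = 139 + (-128 - 160)*(-10*0) = 139 - 288*0 = 139 + 0 = 139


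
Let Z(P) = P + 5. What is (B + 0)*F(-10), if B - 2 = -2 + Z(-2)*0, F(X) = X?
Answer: 0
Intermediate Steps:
Z(P) = 5 + P
B = 0 (B = 2 + (-2 + (5 - 2)*0) = 2 + (-2 + 3*0) = 2 + (-2 + 0) = 2 - 2 = 0)
(B + 0)*F(-10) = (0 + 0)*(-10) = 0*(-10) = 0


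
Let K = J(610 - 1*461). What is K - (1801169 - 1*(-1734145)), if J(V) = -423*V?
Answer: -3598341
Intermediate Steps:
K = -63027 (K = -423*(610 - 1*461) = -423*(610 - 461) = -423*149 = -63027)
K - (1801169 - 1*(-1734145)) = -63027 - (1801169 - 1*(-1734145)) = -63027 - (1801169 + 1734145) = -63027 - 1*3535314 = -63027 - 3535314 = -3598341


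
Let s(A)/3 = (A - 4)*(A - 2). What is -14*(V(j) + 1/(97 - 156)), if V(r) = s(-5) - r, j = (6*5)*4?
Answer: -56980/59 ≈ -965.76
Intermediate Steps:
s(A) = 3*(-4 + A)*(-2 + A) (s(A) = 3*((A - 4)*(A - 2)) = 3*((-4 + A)*(-2 + A)) = 3*(-4 + A)*(-2 + A))
j = 120 (j = 30*4 = 120)
V(r) = 189 - r (V(r) = (24 - 18*(-5) + 3*(-5)²) - r = (24 + 90 + 3*25) - r = (24 + 90 + 75) - r = 189 - r)
-14*(V(j) + 1/(97 - 156)) = -14*((189 - 1*120) + 1/(97 - 156)) = -14*((189 - 120) + 1/(-59)) = -14*(69 - 1/59) = -14*4070/59 = -56980/59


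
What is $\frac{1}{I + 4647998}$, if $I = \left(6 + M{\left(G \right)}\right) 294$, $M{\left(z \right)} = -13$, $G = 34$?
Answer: $\frac{1}{4645940} \approx 2.1524 \cdot 10^{-7}$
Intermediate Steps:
$I = -2058$ ($I = \left(6 - 13\right) 294 = \left(-7\right) 294 = -2058$)
$\frac{1}{I + 4647998} = \frac{1}{-2058 + 4647998} = \frac{1}{4645940}$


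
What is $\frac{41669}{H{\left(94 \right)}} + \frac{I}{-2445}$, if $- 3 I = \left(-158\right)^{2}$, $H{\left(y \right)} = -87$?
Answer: $- \frac{101156749}{212715} \approx -475.55$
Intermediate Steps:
$I = - \frac{24964}{3}$ ($I = - \frac{\left(-158\right)^{2}}{3} = \left(- \frac{1}{3}\right) 24964 = - \frac{24964}{3} \approx -8321.3$)
$\frac{41669}{H{\left(94 \right)}} + \frac{I}{-2445} = \frac{41669}{-87} - \frac{24964}{3 \left(-2445\right)} = 41669 \left(- \frac{1}{87}\right) - - \frac{24964}{7335} = - \frac{41669}{87} + \frac{24964}{7335} = - \frac{101156749}{212715}$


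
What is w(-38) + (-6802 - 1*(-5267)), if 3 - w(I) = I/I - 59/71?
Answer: -108784/71 ≈ -1532.2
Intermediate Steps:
w(I) = 201/71 (w(I) = 3 - (I/I - 59/71) = 3 - (1 - 59*1/71) = 3 - (1 - 59/71) = 3 - 1*12/71 = 3 - 12/71 = 201/71)
w(-38) + (-6802 - 1*(-5267)) = 201/71 + (-6802 - 1*(-5267)) = 201/71 + (-6802 + 5267) = 201/71 - 1535 = -108784/71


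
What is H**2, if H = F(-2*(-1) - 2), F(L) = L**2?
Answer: 0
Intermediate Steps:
H = 0 (H = (-2*(-1) - 2)**2 = (2 - 2)**2 = 0**2 = 0)
H**2 = 0**2 = 0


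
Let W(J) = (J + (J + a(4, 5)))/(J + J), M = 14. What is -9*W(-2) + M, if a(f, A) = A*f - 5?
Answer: 155/4 ≈ 38.750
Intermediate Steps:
a(f, A) = -5 + A*f
W(J) = (15 + 2*J)/(2*J) (W(J) = (J + (J + (-5 + 5*4)))/(J + J) = (J + (J + (-5 + 20)))/((2*J)) = (J + (J + 15))*(1/(2*J)) = (J + (15 + J))*(1/(2*J)) = (15 + 2*J)*(1/(2*J)) = (15 + 2*J)/(2*J))
-9*W(-2) + M = -9*(15/2 - 2)/(-2) + 14 = -(-9)*11/(2*2) + 14 = -9*(-11/4) + 14 = 99/4 + 14 = 155/4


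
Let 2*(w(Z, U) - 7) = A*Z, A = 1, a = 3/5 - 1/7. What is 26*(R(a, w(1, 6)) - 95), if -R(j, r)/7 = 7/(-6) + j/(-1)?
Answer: -32617/15 ≈ -2174.5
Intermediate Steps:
a = 16/35 (a = 3*(⅕) - 1*⅐ = ⅗ - ⅐ = 16/35 ≈ 0.45714)
w(Z, U) = 7 + Z/2 (w(Z, U) = 7 + (1*Z)/2 = 7 + Z/2)
R(j, r) = 49/6 + 7*j (R(j, r) = -7*(7/(-6) + j/(-1)) = -7*(7*(-⅙) + j*(-1)) = -7*(-7/6 - j) = 49/6 + 7*j)
26*(R(a, w(1, 6)) - 95) = 26*((49/6 + 7*(16/35)) - 95) = 26*((49/6 + 16/5) - 95) = 26*(341/30 - 95) = 26*(-2509/30) = -32617/15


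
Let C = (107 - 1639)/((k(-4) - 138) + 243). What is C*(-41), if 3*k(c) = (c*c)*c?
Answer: 188436/251 ≈ 750.74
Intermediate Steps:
k(c) = c**3/3 (k(c) = ((c*c)*c)/3 = (c**2*c)/3 = c**3/3)
C = -4596/251 (C = (107 - 1639)/(((1/3)*(-4)**3 - 138) + 243) = -1532/(((1/3)*(-64) - 138) + 243) = -1532/((-64/3 - 138) + 243) = -1532/(-478/3 + 243) = -1532/251/3 = -1532*3/251 = -4596/251 ≈ -18.311)
C*(-41) = -4596/251*(-41) = 188436/251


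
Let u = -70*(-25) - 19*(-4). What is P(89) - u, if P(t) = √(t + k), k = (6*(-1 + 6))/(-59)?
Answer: -1826 + √308039/59 ≈ -1816.6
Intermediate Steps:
k = -30/59 (k = (6*5)*(-1/59) = 30*(-1/59) = -30/59 ≈ -0.50847)
u = 1826 (u = 1750 + 76 = 1826)
P(t) = √(-30/59 + t) (P(t) = √(t - 30/59) = √(-30/59 + t))
P(89) - u = √(-1770 + 3481*89)/59 - 1*1826 = √(-1770 + 309809)/59 - 1826 = √308039/59 - 1826 = -1826 + √308039/59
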